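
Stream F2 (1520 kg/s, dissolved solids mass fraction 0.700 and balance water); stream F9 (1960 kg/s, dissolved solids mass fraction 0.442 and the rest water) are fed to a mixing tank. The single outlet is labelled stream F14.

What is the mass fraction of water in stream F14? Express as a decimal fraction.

0.445

Total flow out = 1520 + 1960 = 3480 kg/s.
water in = 1520×0.300 + 1960×0.558 = 1549.7 kg/s.
water mass fraction in F14 = 1549.7/3480 = 0.445.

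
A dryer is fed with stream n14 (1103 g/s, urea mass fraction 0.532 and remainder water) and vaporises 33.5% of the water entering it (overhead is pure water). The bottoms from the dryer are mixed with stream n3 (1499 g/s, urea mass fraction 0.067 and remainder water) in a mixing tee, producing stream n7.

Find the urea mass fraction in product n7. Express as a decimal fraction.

Vapour removed = 0.335×0.468×1103 = 172.93 g/s; concentrate = 930.07 g/s.
urea reaching the mixer = 586.8 (from concentrate) + 1499×0.067 = 687.23 g/s.
Product flow = 930.07 + 1499 = 2429.1 g/s; urea fraction = 0.283.

0.283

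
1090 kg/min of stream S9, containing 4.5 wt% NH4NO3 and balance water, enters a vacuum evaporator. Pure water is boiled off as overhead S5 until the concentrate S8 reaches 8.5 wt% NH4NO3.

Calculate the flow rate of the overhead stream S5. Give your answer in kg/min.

NH4NO3 is conserved: 1090×0.045 = 49.05 kg/min all reports to the concentrate.
Concentrate = 49.05/(target fraction) = 577.06 kg/min.
Overhead = 1090 − 577.06 = 512.94 kg/min.

512.9 kg/min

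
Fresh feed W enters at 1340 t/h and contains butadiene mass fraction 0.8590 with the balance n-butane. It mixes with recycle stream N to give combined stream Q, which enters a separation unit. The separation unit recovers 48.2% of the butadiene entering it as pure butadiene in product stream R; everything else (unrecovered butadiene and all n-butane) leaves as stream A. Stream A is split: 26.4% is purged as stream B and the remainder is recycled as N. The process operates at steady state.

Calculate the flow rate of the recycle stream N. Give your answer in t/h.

n-butane enters only via W and leaves only via the purge: 1340×0.141 = 0.264×(n-butane in A), and the separation unit passes all n-butane, so n-butane in Q = n-butane in A = 715.68 t/h.
butadiene in Q: m_A = 1340×0.859 + (1−0.264)·(1−0.482)·m_A, so m_A = 1151.1/0.6188 = 1860.3 t/h.
A = (1−0.482)×1860.3 + 715.68 = 1679.3 t/h.
Recycle N = (1−0.264)×1679.3 = 1236 t/h.

1236 t/h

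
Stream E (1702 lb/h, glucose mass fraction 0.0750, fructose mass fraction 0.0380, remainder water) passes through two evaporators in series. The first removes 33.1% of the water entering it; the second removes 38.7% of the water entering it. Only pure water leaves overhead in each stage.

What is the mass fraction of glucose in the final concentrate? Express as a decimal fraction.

0.1573

water in feed = 1702×0.887 = 1509.7 lb/h.
After stage 1: water left = (1−0.331)×1509.7 = 1010; stream total = 1202.3 lb/h.
After stage 2: water left = (1−0.387)×1010 = 619.11; final concentrate = 811.44 lb/h.
glucose fraction = 127.65/811.44 = 0.1573.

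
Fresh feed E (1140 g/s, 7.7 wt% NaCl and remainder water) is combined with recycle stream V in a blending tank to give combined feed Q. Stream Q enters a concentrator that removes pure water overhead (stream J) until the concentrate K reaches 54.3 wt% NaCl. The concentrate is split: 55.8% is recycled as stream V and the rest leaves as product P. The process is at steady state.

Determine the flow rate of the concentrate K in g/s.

Overall NaCl balance (none leaves overhead): NaCl in fresh feed = NaCl in product, i.e. 1140×0.077 = (1−0.558)·K·0.543.
K = 87.78/(0.543×0.442) = 365.74 g/s.

365.7 g/s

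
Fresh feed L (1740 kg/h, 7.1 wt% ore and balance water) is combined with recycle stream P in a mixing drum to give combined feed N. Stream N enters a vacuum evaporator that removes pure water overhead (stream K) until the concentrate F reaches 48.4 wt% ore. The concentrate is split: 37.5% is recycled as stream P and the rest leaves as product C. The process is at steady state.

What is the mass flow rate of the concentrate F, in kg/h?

Overall ore balance (none leaves overhead): ore in fresh feed = ore in product, i.e. 1740×0.071 = (1−0.375)·F·0.484.
F = 123.54/(0.484×0.625) = 408.4 kg/h.

408.4 kg/h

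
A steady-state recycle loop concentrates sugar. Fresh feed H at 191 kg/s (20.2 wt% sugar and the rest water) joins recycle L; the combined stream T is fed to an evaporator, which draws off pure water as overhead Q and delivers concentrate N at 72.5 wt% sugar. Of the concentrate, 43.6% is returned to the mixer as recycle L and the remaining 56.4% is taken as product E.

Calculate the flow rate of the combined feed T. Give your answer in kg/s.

232.1 kg/s

Overall sugar balance (none leaves overhead): sugar in fresh feed = sugar in product, i.e. 191×0.202 = (1−0.436)·N·0.725.
N = 38.582/(0.725×0.564) = 94.356 kg/s.
Recycle L = 0.436×94.356 = 41.139 kg/s.
Combined feed T = 191 + 41.139 = 232.14 kg/s.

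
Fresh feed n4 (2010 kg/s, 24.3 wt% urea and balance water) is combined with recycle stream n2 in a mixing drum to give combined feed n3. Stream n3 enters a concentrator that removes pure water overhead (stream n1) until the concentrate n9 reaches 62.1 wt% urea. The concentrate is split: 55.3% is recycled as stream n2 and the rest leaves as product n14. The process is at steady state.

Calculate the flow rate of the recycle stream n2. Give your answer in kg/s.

973 kg/s

Overall urea balance (none leaves overhead): urea in fresh feed = urea in product, i.e. 2010×0.243 = (1−0.553)·n9·0.621.
n9 = 488.43/(0.621×0.447) = 1759.6 kg/s.
Recycle n2 = 0.553×1759.6 = 973.03 kg/s.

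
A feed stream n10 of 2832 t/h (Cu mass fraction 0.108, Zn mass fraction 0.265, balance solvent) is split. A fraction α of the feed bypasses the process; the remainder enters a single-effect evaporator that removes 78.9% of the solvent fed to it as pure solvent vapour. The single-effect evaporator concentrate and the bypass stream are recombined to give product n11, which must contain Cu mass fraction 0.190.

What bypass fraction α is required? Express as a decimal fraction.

0.128

All 2832×0.108 = 305.86 t/h of Cu reaches n11, so n11 = 305.86/0.190 = 1609.8 t/h and vapour = 1222.2 t/h.
The evaporator receives (1−α)·2832 of feed at 0.627 solvent and removes 0.789 of that solvent:
0.789×0.627×(1−α)×2832 = 1222.2
(1−α) = 1222.2/1401 = 0.8724;  α = 0.1276.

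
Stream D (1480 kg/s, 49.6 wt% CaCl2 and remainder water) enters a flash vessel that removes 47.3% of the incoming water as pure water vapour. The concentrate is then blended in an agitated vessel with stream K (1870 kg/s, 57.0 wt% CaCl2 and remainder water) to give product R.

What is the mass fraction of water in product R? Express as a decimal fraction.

Vapour removed = 0.473×0.504×1480 = 352.82 kg/s; concentrate = 1127.2 kg/s.
water reaching the mixer = 393.1 (from concentrate) + 1870×0.430 = 1197.2 kg/s.
Product flow = 1127.2 + 1870 = 2997.2 kg/s; water fraction = 0.399.

0.399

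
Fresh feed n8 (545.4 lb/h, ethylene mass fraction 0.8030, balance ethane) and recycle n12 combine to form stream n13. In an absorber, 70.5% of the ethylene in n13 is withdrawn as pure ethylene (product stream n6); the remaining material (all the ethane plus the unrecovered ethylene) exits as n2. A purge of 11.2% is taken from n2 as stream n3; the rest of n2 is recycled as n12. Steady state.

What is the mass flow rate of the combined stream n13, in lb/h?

1553 lb/h

ethane enters only via n8 and leaves only via the purge: 545.4×0.197 = 0.112×(ethane in n2), and the absorber passes all ethane, so ethane in n13 = ethane in n2 = 959.32 lb/h.
ethylene in n13: m_A = 545.4×0.803 + (1−0.112)·(1−0.705)·m_A, so m_A = 437.96/0.7380 = 593.4 lb/h.
n13 = 593.4 + 959.32 = 1552.7 lb/h.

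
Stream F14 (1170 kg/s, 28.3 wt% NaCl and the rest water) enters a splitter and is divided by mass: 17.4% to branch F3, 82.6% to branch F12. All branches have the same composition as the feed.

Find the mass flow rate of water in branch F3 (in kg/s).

146 kg/s

Branch F3 total = 0.174×1170 = 203.58 kg/s.
water in F3 = 0.717×203.58 = 145.97 kg/s.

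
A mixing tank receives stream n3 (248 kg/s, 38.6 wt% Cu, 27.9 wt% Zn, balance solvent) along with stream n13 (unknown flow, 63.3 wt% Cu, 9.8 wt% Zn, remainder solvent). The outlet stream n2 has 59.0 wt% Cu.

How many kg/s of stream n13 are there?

1177 kg/s

Let n13 be the unknown flow. Total out = 248 + n13.
Cu balance: 95.728 + 0.633·n13 = 0.590·(248 + n13)
(0.633 − 0.590)·n13 = 0.590×248 − 95.728 = 50.592
n13 = 50.592 / 0.043 = 1176.6 kg/s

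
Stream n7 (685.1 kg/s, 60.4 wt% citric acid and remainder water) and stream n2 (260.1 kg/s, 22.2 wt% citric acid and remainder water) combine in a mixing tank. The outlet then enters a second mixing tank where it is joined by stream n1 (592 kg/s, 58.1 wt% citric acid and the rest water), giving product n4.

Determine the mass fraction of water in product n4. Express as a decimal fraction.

0.469

Overall, product flow = 1537.2 kg/s.
water in = 685.1×0.396 + 260.1×0.778 + 592×0.419 = 721.71 kg/s.
water fraction in n4 = 0.469.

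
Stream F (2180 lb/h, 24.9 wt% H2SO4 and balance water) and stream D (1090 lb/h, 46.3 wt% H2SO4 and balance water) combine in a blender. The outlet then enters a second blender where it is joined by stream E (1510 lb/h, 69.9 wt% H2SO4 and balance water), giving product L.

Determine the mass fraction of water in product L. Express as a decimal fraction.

0.5600

Overall, product flow = 4780 lb/h.
water in = 2180×0.751 + 1090×0.537 + 1510×0.301 = 2677 lb/h.
water fraction in L = 0.5600.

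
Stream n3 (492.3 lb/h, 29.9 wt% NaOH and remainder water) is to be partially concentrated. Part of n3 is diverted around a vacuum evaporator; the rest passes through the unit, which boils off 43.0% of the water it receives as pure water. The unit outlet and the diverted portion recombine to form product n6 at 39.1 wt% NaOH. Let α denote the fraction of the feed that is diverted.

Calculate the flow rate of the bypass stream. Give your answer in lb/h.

108 lb/h

All 492.3×0.299 = 147.2 lb/h of NaOH reaches n6, so n6 = 147.2/0.391 = 376.46 lb/h and vapour = 115.84 lb/h.
The evaporator receives (1−α)·492.3 of feed at 0.701 water and removes 0.430 of that water:
0.430×0.701×(1−α)×492.3 = 115.84
(1−α) = 115.84/148.39 = 0.7806;  α = 0.2194.
Bypass flow = 0.2194×492.3 = 108.01 lb/h.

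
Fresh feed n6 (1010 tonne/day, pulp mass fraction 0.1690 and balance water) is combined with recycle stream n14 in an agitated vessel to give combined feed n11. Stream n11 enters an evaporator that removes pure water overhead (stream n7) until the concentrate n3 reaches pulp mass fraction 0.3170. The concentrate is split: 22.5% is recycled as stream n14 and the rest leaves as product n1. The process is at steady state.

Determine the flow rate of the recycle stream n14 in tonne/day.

Overall pulp balance (none leaves overhead): pulp in fresh feed = pulp in product, i.e. 1010×0.169 = (1−0.225)·n3·0.317.
n3 = 170.69/(0.317×0.775) = 694.78 tonne/day.
Recycle n14 = 0.225×694.78 = 156.33 tonne/day.

156.3 tonne/day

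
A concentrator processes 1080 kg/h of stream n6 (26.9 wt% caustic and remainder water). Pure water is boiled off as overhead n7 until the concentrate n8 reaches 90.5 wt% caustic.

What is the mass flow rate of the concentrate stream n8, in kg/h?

caustic is conserved: 1080×0.269 = 290.52 kg/h all reports to the concentrate.
Concentrate = 290.52/(target fraction) = 321.02 kg/h.

321 kg/h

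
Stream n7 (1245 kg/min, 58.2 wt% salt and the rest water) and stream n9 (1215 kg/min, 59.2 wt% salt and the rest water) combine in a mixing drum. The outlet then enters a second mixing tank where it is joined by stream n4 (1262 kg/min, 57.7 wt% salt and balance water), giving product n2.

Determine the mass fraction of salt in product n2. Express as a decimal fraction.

0.584

Overall, product flow = 3722 kg/min.
salt in = 1245×0.582 + 1215×0.592 + 1262×0.577 = 2172 kg/min.
salt fraction in n2 = 0.584.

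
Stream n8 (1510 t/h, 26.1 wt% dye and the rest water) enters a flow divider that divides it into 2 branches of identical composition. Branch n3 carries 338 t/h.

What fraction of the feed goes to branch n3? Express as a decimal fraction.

Fraction to n3 = 338/1510 = 0.2238.

0.224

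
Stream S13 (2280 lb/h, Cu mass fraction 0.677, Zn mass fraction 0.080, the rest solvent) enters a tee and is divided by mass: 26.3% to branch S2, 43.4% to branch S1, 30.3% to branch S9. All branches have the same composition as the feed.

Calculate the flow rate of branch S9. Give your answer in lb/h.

Branch S9 flow = 0.303×2280 = 690.84 lb/h.

690.8 lb/h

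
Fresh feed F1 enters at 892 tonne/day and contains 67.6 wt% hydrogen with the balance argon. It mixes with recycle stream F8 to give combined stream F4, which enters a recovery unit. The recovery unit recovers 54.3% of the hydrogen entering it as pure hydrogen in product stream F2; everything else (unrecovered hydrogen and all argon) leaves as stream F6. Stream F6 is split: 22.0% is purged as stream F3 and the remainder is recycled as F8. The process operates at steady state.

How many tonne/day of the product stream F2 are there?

508.8 tonne/day

hydrogen in F4: m_A = 892×0.676 + (1−0.220)·(1−0.543)·m_A, so m_A = 602.99/0.6435 = 936.99 tonne/day.
Product F2 = 0.543×936.99 = 508.79 tonne/day.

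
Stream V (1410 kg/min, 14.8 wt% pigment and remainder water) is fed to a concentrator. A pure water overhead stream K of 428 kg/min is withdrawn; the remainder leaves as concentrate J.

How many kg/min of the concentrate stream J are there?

Concentrate = 1410 − 428 = 982 kg/min.

982 kg/min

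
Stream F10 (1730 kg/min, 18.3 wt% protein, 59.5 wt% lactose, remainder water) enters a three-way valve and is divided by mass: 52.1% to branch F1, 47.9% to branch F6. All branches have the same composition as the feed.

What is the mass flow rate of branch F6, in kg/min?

828.7 kg/min

Branch F6 flow = 0.479×1730 = 828.67 kg/min.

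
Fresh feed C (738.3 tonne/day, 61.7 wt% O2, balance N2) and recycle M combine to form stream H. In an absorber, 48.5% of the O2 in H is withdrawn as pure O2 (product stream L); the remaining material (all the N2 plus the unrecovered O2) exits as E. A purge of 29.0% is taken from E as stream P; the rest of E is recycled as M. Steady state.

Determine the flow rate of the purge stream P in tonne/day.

390 tonne/day

N2 enters only via C and leaves only via the purge: 738.3×0.383 = 0.290×(N2 in E), and the absorber passes all N2, so N2 in H = N2 in E = 975.07 tonne/day.
O2 in H: m_A = 738.3×0.617 + (1−0.290)·(1−0.485)·m_A, so m_A = 455.53/0.6343 = 718.11 tonne/day.
E = (1−0.485)×718.11 + 975.07 = 1344.9 tonne/day.
Purge P = 0.290×1344.9 = 390.02 tonne/day.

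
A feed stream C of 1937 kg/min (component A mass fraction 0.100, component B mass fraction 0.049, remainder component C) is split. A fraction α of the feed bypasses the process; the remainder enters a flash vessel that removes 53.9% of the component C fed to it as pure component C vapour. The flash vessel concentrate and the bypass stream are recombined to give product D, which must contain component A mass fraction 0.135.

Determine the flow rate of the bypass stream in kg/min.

842.2 kg/min

All 1937×0.100 = 193.7 kg/min of component A reaches D, so D = 193.7/0.135 = 1434.8 kg/min and vapour = 502.19 kg/min.
The evaporator receives (1−α)·1937 of feed at 0.851 component C and removes 0.539 of that component C:
0.539×0.851×(1−α)×1937 = 502.19
(1−α) = 502.19/888.48 = 0.5652;  α = 0.4348.
Bypass flow = 0.4348×1937 = 842.17 kg/min.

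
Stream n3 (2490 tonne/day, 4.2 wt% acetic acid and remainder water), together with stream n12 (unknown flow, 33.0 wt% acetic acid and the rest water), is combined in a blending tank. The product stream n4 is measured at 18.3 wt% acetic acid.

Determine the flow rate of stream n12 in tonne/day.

2388 tonne/day

Let n12 be the unknown flow. Total out = 2490 + n12.
acetic acid balance: 104.58 + 0.330·n12 = 0.183·(2490 + n12)
(0.330 − 0.183)·n12 = 0.183×2490 − 104.58 = 351.09
n12 = 351.09 / 0.147 = 2388.4 tonne/day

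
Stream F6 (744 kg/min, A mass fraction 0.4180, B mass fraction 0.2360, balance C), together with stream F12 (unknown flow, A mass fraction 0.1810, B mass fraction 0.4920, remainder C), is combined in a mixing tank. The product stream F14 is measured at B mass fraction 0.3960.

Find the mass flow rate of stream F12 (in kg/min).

Let F12 be the unknown flow. Total out = 744 + F12.
B balance: 175.58 + 0.492·F12 = 0.396·(744 + F12)
(0.492 − 0.396)·F12 = 0.396×744 − 175.58 = 119.04
F12 = 119.04 / 0.096 = 1240 kg/min

1240 kg/min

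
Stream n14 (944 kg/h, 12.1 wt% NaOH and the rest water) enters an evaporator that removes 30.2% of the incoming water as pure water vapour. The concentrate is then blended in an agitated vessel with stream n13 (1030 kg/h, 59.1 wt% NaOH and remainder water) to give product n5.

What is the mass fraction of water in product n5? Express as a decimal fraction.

Vapour removed = 0.302×0.879×944 = 250.59 kg/h; concentrate = 693.41 kg/h.
water reaching the mixer = 579.18 (from concentrate) + 1030×0.409 = 1000.5 kg/h.
Product flow = 693.41 + 1030 = 1723.4 kg/h; water fraction = 0.581.

0.581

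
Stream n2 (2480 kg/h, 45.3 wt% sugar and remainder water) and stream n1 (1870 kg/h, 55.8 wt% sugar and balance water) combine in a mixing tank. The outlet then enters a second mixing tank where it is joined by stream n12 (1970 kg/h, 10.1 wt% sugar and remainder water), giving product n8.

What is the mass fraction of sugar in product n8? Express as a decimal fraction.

Overall, product flow = 6320 kg/h.
sugar in = 2480×0.453 + 1870×0.558 + 1970×0.101 = 2365.9 kg/h.
sugar fraction in n8 = 0.374.

0.374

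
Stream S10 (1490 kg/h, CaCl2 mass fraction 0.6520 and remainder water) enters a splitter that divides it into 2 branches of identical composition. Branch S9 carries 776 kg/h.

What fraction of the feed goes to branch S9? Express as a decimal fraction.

Fraction to S9 = 776/1490 = 0.5208.

0.521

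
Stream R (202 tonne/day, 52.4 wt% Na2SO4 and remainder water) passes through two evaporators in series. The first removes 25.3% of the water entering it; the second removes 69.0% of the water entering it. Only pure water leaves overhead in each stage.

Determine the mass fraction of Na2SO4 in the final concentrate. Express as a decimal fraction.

water in feed = 202×0.476 = 96.152 tonne/day.
After stage 1: water left = (1−0.253)×96.152 = 71.826; stream total = 177.67 tonne/day.
After stage 2: water left = (1−0.690)×71.826 = 22.266; final concentrate = 128.11 tonne/day.
Na2SO4 fraction = 105.85/128.11 = 0.826.

0.826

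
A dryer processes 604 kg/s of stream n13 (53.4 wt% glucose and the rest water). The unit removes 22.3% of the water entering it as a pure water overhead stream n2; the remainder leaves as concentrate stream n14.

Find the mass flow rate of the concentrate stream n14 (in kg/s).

water entering = 604×0.466 = 281.46 kg/s; overhead removed = 0.223×281.46 = 62.766 kg/s.
Concentrate = 604 − 62.766 = 541.23 kg/s.

541.2 kg/s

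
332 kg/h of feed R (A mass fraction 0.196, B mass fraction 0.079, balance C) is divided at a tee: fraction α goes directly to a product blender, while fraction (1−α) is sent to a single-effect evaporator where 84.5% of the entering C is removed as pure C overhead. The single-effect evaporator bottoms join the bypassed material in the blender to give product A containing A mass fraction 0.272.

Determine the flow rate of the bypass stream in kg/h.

180.6 kg/h

All 332×0.196 = 65.072 kg/h of A reaches A, so A = 65.072/0.272 = 239.24 kg/h and vapour = 92.765 kg/h.
The evaporator receives (1−α)·332 of feed at 0.725 C and removes 0.845 of that C:
0.845×0.725×(1−α)×332 = 92.765
(1−α) = 92.765/203.39 = 0.4561;  α = 0.5439.
Bypass flow = 0.5439×332 = 180.58 kg/h.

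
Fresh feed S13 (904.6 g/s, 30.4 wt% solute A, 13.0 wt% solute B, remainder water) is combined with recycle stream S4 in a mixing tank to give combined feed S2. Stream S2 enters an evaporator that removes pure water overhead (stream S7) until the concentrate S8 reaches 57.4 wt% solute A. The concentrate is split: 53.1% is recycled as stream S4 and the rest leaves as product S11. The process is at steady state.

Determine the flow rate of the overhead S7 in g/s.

Overall solute A balance (none leaves overhead): solute A in fresh feed = solute A in product, i.e. 904.6×0.304 = (1−0.531)·S8·0.574.
S8 = 275/(0.574×0.469) = 1021.5 g/s.
Recycle S4 = 0.531×1021.5 = 542.43 g/s.
Combined feed S2 = 904.6 + 542.43 = 1447 g/s.
Overhead S7 = S2 − S8 = 1447 − 1021.5 = 425.51 g/s.

425.5 g/s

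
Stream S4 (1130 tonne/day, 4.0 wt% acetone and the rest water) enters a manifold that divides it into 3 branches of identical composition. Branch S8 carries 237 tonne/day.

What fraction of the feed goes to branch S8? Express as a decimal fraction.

Fraction to S8 = 237/1130 = 0.2097.

0.210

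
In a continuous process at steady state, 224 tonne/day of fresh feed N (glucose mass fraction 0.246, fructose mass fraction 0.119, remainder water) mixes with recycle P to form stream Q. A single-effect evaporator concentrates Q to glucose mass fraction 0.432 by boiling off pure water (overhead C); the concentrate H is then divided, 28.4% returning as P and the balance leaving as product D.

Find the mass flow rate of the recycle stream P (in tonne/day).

Overall glucose balance (none leaves overhead): glucose in fresh feed = glucose in product, i.e. 224×0.246 = (1−0.284)·H·0.432.
H = 55.104/(0.432×0.716) = 178.15 tonne/day.
Recycle P = 0.284×178.15 = 50.595 tonne/day.

50.59 tonne/day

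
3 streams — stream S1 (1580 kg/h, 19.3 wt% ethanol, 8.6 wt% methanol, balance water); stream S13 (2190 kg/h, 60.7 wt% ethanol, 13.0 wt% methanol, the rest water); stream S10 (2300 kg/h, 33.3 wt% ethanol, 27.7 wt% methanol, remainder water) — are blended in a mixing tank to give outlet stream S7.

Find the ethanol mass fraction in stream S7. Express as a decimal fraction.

Total flow out = 1580 + 2190 + 2300 = 6070 kg/h.
ethanol in = 1580×0.193 + 2190×0.607 + 2300×0.333 = 2400.2 kg/h.
ethanol mass fraction in S7 = 2400.2/6070 = 0.395.

0.395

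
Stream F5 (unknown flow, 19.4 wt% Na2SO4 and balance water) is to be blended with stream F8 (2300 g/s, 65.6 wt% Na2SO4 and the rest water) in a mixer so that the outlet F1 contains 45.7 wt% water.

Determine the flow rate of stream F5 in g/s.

Let F5 be the unknown flow. Total out = 2300 + F5.
water balance: 791.2 + 0.806·F5 = 0.457·(2300 + F5)
(0.806 − 0.457)·F5 = 0.457×2300 − 791.2 = 259.9
F5 = 259.9 / 0.349 = 744.7 g/s

744.7 g/s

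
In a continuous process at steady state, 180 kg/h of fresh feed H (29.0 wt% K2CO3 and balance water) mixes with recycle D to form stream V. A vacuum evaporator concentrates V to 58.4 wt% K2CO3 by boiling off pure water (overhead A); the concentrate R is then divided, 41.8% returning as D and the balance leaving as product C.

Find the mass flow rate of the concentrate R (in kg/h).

153.6 kg/h

Overall K2CO3 balance (none leaves overhead): K2CO3 in fresh feed = K2CO3 in product, i.e. 180×0.290 = (1−0.418)·R·0.584.
R = 52.2/(0.584×0.582) = 153.58 kg/h.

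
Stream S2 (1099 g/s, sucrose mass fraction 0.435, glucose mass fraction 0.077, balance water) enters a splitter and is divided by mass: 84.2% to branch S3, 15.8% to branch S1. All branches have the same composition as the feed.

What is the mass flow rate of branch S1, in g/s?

173.6 g/s

Branch S1 flow = 0.158×1099 = 173.64 g/s.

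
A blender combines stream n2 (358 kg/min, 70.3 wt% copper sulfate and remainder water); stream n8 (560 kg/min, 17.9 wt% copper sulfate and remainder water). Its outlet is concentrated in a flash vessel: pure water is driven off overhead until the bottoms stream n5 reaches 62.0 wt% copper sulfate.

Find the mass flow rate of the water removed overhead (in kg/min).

copper sulfate entering = 358×0.703 + 560×0.179 = 351.91 kg/min.
All copper sulfate reports to n5, so n5 = 351.91/0.620 = 567.6 kg/min.
Total feed = 918 kg/min; overhead = 918 − 567.6 = 350.4 kg/min.

350.4 kg/min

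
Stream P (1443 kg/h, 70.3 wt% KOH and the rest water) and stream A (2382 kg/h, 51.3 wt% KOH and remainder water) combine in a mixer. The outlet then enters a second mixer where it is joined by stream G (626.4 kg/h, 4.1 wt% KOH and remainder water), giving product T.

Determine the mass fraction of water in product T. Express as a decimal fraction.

0.4918

Overall, product flow = 4451.4 kg/h.
water in = 1443×0.297 + 2382×0.487 + 626.4×0.959 = 2189.3 kg/h.
water fraction in T = 0.4918.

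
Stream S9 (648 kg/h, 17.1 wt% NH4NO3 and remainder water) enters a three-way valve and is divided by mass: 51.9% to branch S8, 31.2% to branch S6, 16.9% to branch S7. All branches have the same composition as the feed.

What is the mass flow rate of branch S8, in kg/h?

336.3 kg/h

Branch S8 flow = 0.519×648 = 336.31 kg/h.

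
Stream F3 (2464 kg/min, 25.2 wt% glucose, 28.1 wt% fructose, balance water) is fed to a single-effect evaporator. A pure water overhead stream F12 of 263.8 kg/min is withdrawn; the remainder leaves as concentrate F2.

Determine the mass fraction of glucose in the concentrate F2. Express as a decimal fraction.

0.2822

glucose is not removed: 2464×0.252 = 620.93 kg/min of glucose enters F2.
Concentrate = 2464 − 263.8 = 2200.2 kg/min.
Mass fraction = 620.93/2200.2 = 0.2822.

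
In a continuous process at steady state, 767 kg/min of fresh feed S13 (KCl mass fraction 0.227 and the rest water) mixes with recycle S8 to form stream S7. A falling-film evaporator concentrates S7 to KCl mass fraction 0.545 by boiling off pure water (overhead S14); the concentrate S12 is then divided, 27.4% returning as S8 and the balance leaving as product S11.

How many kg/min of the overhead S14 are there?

Overall KCl balance (none leaves overhead): KCl in fresh feed = KCl in product, i.e. 767×0.227 = (1−0.274)·S12·0.545.
S12 = 174.11/(0.545×0.726) = 440.04 kg/min.
Recycle S8 = 0.274×440.04 = 120.57 kg/min.
Combined feed S7 = 767 + 120.57 = 887.57 kg/min.
Overhead S14 = S7 − S12 = 887.57 − 440.04 = 447.53 kg/min.

447.5 kg/min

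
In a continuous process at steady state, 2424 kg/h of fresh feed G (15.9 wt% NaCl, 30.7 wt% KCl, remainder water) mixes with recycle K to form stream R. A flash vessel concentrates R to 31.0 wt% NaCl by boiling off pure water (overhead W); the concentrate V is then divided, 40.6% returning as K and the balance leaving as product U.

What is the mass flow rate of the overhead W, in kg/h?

Overall NaCl balance (none leaves overhead): NaCl in fresh feed = NaCl in product, i.e. 2424×0.159 = (1−0.406)·V·0.310.
V = 385.42/(0.310×0.594) = 2093.1 kg/h.
Recycle K = 0.406×2093.1 = 849.78 kg/h.
Combined feed R = 2424 + 849.78 = 3273.8 kg/h.
Overhead W = R − V = 3273.8 − 2093.1 = 1180.7 kg/h.

1181 kg/h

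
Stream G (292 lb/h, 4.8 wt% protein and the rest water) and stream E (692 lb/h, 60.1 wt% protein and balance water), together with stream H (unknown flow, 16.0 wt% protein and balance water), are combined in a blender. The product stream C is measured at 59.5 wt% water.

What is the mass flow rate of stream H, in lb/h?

128.1 lb/h

Let H be the unknown flow. Total out = 984 + H.
water balance: 554.09 + 0.840·H = 0.595·(984 + H)
(0.840 − 0.595)·H = 0.595×984 − 554.09 = 31.388
H = 31.388 / 0.245 = 128.11 lb/h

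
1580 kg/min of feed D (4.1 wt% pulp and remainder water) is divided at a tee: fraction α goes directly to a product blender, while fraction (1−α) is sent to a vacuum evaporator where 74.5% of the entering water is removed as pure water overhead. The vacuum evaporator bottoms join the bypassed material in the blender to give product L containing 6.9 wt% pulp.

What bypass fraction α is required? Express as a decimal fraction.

All 1580×0.041 = 64.78 kg/min of pulp reaches L, so L = 64.78/0.069 = 938.84 kg/min and vapour = 641.16 kg/min.
The evaporator receives (1−α)·1580 of feed at 0.959 water and removes 0.745 of that water:
0.745×0.959×(1−α)×1580 = 641.16
(1−α) = 641.16/1128.8 = 0.5680;  α = 0.4320.

0.432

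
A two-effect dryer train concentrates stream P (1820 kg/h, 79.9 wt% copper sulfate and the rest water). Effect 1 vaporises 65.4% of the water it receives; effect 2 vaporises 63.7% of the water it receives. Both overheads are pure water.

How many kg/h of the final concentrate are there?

water in feed = 1820×0.201 = 365.82 kg/h.
After stage 1: water left = (1−0.654)×365.82 = 126.57; stream total = 1580.8 kg/h.
After stage 2: water left = (1−0.637)×126.57 = 45.946; final concentrate = 1500.1 kg/h.

1500 kg/h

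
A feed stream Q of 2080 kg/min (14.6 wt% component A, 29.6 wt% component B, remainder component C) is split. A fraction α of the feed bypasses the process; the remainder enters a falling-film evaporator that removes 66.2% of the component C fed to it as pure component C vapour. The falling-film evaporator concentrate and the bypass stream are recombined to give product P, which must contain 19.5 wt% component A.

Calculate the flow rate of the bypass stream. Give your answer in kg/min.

All 2080×0.146 = 303.68 kg/min of component A reaches P, so P = 303.68/0.195 = 1557.3 kg/min and vapour = 522.67 kg/min.
The evaporator receives (1−α)·2080 of feed at 0.558 component C and removes 0.662 of that component C:
0.662×0.558×(1−α)×2080 = 522.67
(1−α) = 522.67/768.34 = 0.6803;  α = 0.3197.
Bypass flow = 0.3197×2080 = 665.08 kg/min.

665.1 kg/min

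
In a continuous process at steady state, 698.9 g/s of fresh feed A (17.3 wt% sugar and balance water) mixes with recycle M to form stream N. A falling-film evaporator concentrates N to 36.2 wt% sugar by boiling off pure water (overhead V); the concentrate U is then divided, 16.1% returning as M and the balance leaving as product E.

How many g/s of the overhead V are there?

364.9 g/s

Overall sugar balance (none leaves overhead): sugar in fresh feed = sugar in product, i.e. 698.9×0.173 = (1−0.161)·U·0.362.
U = 120.91/(0.362×0.839) = 398.1 g/s.
Recycle M = 0.161×398.1 = 64.094 g/s.
Combined feed N = 698.9 + 64.094 = 762.99 g/s.
Overhead V = N − U = 762.99 − 398.1 = 364.9 g/s.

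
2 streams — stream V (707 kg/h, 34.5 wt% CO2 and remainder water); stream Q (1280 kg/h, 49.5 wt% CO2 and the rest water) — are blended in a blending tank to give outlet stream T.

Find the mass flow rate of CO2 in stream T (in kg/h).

877.5 kg/h

CO2 out = CO2 in = 707×0.345 + 1280×0.495 = 877.51 kg/h.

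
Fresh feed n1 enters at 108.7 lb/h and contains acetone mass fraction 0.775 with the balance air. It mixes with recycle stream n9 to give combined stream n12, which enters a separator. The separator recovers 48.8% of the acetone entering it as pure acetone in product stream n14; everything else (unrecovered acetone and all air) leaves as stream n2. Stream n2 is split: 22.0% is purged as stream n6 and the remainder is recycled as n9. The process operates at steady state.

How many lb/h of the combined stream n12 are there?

251.4 lb/h

air enters only via n1 and leaves only via the purge: 108.7×0.225 = 0.220×(air in n2), and the separator passes all air, so air in n12 = air in n2 = 111.17 lb/h.
acetone in n12: m_A = 108.7×0.775 + (1−0.220)·(1−0.488)·m_A, so m_A = 84.243/0.6006 = 140.25 lb/h.
n12 = 140.25 + 111.17 = 251.43 lb/h.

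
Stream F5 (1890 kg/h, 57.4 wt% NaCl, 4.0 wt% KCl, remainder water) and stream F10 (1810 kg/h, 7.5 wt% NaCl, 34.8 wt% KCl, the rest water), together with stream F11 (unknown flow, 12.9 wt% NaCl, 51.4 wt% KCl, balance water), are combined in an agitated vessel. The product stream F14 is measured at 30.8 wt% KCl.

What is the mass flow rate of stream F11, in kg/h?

Let F11 be the unknown flow. Total out = 3700 + F11.
KCl balance: 705.48 + 0.514·F11 = 0.308·(3700 + F11)
(0.514 − 0.308)·F11 = 0.308×3700 − 705.48 = 434.12
F11 = 434.12 / 0.206 = 2107.4 kg/h

2107 kg/h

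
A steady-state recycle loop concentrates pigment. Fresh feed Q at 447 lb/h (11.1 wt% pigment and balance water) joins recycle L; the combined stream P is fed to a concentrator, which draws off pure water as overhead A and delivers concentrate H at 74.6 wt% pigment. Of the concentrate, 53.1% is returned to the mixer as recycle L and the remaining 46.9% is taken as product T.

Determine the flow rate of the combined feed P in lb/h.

522.3 lb/h

Overall pigment balance (none leaves overhead): pigment in fresh feed = pigment in product, i.e. 447×0.111 = (1−0.531)·H·0.746.
H = 49.617/(0.746×0.469) = 141.81 lb/h.
Recycle L = 0.531×141.81 = 75.303 lb/h.
Combined feed P = 447 + 75.303 = 522.3 lb/h.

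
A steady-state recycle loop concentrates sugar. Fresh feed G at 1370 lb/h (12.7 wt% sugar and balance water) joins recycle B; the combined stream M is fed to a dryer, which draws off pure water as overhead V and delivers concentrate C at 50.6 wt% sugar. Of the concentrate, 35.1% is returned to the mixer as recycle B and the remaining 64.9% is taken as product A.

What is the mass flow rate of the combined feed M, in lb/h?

Overall sugar balance (none leaves overhead): sugar in fresh feed = sugar in product, i.e. 1370×0.127 = (1−0.351)·C·0.506.
C = 173.99/(0.506×0.649) = 529.82 lb/h.
Recycle B = 0.351×529.82 = 185.97 lb/h.
Combined feed M = 1370 + 185.97 = 1556 lb/h.

1556 lb/h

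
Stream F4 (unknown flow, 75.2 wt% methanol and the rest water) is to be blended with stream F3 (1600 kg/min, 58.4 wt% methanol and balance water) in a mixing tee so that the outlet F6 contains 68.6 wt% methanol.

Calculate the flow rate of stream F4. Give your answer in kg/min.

2473 kg/min

Let F4 be the unknown flow. Total out = 1600 + F4.
methanol balance: 934.4 + 0.752·F4 = 0.686·(1600 + F4)
(0.752 − 0.686)·F4 = 0.686×1600 − 934.4 = 163.2
F4 = 163.2 / 0.066 = 2472.7 kg/min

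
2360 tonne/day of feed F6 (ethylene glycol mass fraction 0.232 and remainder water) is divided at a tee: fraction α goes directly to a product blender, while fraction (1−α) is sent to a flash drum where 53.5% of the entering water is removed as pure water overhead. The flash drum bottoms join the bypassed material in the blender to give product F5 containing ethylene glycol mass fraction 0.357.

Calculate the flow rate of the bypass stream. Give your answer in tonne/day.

All 2360×0.232 = 547.52 tonne/day of ethylene glycol reaches F5, so F5 = 547.52/0.357 = 1533.7 tonne/day and vapour = 826.33 tonne/day.
The evaporator receives (1−α)·2360 of feed at 0.768 water and removes 0.535 of that water:
0.535×0.768×(1−α)×2360 = 826.33
(1−α) = 826.33/969.68 = 0.8522;  α = 0.1478.
Bypass flow = 0.1478×2360 = 348.88 tonne/day.

348.9 tonne/day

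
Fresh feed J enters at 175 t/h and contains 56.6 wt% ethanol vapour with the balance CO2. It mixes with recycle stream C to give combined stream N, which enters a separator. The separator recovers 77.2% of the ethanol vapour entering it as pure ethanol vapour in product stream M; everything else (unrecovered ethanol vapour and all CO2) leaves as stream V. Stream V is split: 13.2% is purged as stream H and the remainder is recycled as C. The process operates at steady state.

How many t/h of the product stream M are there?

ethanol vapour in N: m_A = 175×0.566 + (1−0.132)·(1−0.772)·m_A, so m_A = 99.05/0.8021 = 123.49 t/h.
Product M = 0.772×123.49 = 95.333 t/h.

95.33 t/h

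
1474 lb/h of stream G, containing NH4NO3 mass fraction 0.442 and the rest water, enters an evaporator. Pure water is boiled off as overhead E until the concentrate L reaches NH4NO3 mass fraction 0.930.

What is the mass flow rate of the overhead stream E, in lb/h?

NH4NO3 is conserved: 1474×0.442 = 651.51 lb/h all reports to the concentrate.
Concentrate = 651.51/(target fraction) = 700.55 lb/h.
Overhead = 1474 − 700.55 = 773.45 lb/h.

773.5 lb/h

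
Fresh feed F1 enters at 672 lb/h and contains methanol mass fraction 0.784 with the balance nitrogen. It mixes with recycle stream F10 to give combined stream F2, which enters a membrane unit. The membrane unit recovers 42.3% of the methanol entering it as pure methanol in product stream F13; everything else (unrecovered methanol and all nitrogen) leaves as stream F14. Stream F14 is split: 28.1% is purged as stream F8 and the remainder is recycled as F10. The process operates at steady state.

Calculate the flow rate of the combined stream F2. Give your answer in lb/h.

1417 lb/h

nitrogen enters only via F1 and leaves only via the purge: 672×0.216 = 0.281×(nitrogen in F14), and the membrane unit passes all nitrogen, so nitrogen in F2 = nitrogen in F14 = 516.56 lb/h.
methanol in F2: m_A = 672×0.784 + (1−0.281)·(1−0.423)·m_A, so m_A = 526.85/0.5851 = 900.38 lb/h.
F2 = 900.38 + 516.56 = 1416.9 lb/h.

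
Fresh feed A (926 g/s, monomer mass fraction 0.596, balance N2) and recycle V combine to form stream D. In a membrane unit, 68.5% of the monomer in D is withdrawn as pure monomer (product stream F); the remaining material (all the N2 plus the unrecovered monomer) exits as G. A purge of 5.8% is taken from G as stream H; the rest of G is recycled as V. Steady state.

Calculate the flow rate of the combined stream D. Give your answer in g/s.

N2 enters only via A and leaves only via the purge: 926×0.404 = 0.058×(N2 in G), and the membrane unit passes all N2, so N2 in D = N2 in G = 6450.1 g/s.
monomer in D: m_A = 926×0.596 + (1−0.058)·(1−0.685)·m_A, so m_A = 551.9/0.7033 = 784.76 g/s.
D = 784.76 + 6450.1 = 7234.8 g/s.

7235 g/s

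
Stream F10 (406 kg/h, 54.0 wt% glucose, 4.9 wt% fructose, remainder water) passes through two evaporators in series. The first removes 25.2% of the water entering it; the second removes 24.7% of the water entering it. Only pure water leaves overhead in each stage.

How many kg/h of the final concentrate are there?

water in feed = 406×0.411 = 166.87 kg/h.
After stage 1: water left = (1−0.252)×166.87 = 124.82; stream total = 363.95 kg/h.
After stage 2: water left = (1−0.247)×124.82 = 93.986; final concentrate = 333.12 kg/h.

333.1 kg/h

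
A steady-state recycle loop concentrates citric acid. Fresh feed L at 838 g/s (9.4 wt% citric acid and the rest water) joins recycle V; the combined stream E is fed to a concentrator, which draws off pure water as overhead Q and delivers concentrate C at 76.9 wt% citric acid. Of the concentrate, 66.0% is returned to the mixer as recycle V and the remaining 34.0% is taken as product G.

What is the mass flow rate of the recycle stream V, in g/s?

198.8 g/s

Overall citric acid balance (none leaves overhead): citric acid in fresh feed = citric acid in product, i.e. 838×0.094 = (1−0.660)·C·0.769.
C = 78.772/(0.769×0.340) = 301.28 g/s.
Recycle V = 0.660×301.28 = 198.84 g/s.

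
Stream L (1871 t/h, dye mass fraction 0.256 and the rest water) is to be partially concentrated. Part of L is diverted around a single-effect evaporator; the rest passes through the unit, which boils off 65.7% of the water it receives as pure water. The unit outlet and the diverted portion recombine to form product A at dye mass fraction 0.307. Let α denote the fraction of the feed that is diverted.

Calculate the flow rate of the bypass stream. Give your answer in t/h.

1235 t/h

All 1871×0.256 = 478.98 t/h of dye reaches A, so A = 478.98/0.307 = 1560.2 t/h and vapour = 310.82 t/h.
The evaporator receives (1−α)·1871 of feed at 0.744 water and removes 0.657 of that water:
0.657×0.744×(1−α)×1871 = 310.82
(1−α) = 310.82/914.56 = 0.3399;  α = 0.6601.
Bypass flow = 0.6601×1871 = 1235.1 t/h.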